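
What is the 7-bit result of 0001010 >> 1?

Original: 0001010 (decimal 10)
Shift right by 1 position
Drop the 1 low bit; fill with zero on the left
Result: 0000101 (decimal 5)
Equivalent: 10 >> 1 = 10 ÷ 2^1 = 5



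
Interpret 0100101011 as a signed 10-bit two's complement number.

Binary: 0100101011
Sign bit: 0 (non-negative)
Read directly as an unsigned value:
0100101011 = 256 + 32 + 8 + 2 + 1 = 299
Value: 299



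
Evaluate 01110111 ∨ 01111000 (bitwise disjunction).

OR: 1 when either bit is 1
  01110111
| 01111000
----------
  01111111
Decimal: 119 | 120 = 127



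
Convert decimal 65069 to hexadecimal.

Using repeated division by 16 (digits 10–15 are A–F):
65069 ÷ 16 = 4066 remainder 13 (D)
4066 ÷ 16 = 254 remainder 2
254 ÷ 16 = 15 remainder 14 (E)
15 ÷ 16 = 0 remainder 15 (F)
Reading remainders bottom to top: FE2D



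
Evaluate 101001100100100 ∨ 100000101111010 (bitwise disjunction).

OR: 1 when either bit is 1
  101001100100100
| 100000101111010
-----------------
  101001101111110
Decimal: 21284 | 16762 = 21374



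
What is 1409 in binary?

Using repeated division by 2:
1409 ÷ 2 = 704 remainder 1
704 ÷ 2 = 352 remainder 0
352 ÷ 2 = 176 remainder 0
176 ÷ 2 = 88 remainder 0
88 ÷ 2 = 44 remainder 0
44 ÷ 2 = 22 remainder 0
22 ÷ 2 = 11 remainder 0
11 ÷ 2 = 5 remainder 1
5 ÷ 2 = 2 remainder 1
2 ÷ 2 = 1 remainder 0
1 ÷ 2 = 0 remainder 1
Reading remainders bottom to top: 10110000001



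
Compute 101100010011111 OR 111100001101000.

OR: 1 when either bit is 1
  101100010011111
| 111100001101000
-----------------
  111100011111111
Decimal: 22687 | 30824 = 30975



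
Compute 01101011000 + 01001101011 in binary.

Add column by column from the right: bit + bit + carry-in; write the sum mod 2, carry 1 when the sum is 2 or 3.
carry:  10011110000
        01101011000
+       01001101011
-------------------
       010111000011
(the carry out of the leftmost column, 0, becomes the leading bit)
Decimal check:
  01101011000 = 512 + 256 + 64 + 16 + 8 = 856
  01001101011 = 512 + 64 + 32 + 8 + 2 + 1 = 619
  856 + 619 = 1475, and 010111000011 = 1024 + 256 + 128 + 64 + 2 + 1 = 1475 ✓



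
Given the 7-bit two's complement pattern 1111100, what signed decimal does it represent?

Binary: 1111100
Sign bit: 1 (negative)
Invert: 0000011
Add 1:  0000100
Magnitude: 0000100 = 4
Value: -4



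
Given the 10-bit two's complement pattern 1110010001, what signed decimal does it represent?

Binary: 1110010001
Sign bit: 1 (negative)
Invert: 0001101110
Add 1:  0001101111
Magnitude: 0001101111 = 64 + 32 + 8 + 4 + 2 + 1 = 111
Value: -111



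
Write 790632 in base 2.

Using repeated division by 2:
790632 ÷ 2 = 395316 remainder 0
395316 ÷ 2 = 197658 remainder 0
197658 ÷ 2 = 98829 remainder 0
98829 ÷ 2 = 49414 remainder 1
49414 ÷ 2 = 24707 remainder 0
24707 ÷ 2 = 12353 remainder 1
12353 ÷ 2 = 6176 remainder 1
6176 ÷ 2 = 3088 remainder 0
3088 ÷ 2 = 1544 remainder 0
1544 ÷ 2 = 772 remainder 0
772 ÷ 2 = 386 remainder 0
386 ÷ 2 = 193 remainder 0
193 ÷ 2 = 96 remainder 1
96 ÷ 2 = 48 remainder 0
48 ÷ 2 = 24 remainder 0
24 ÷ 2 = 12 remainder 0
12 ÷ 2 = 6 remainder 0
6 ÷ 2 = 3 remainder 0
3 ÷ 2 = 1 remainder 1
1 ÷ 2 = 0 remainder 1
Reading remainders bottom to top: 11000001000001101000



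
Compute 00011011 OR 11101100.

OR: 1 when either bit is 1
  00011011
| 11101100
----------
  11111111
Decimal: 27 | 236 = 255



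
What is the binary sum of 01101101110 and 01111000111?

Add column by column from the right: bit + bit + carry-in; write the sum mod 2, carry 1 when the sum is 2 or 3.
carry:  11110011100
        01101101110
+       01111000111
-------------------
       011100110101
(the carry out of the leftmost column, 0, becomes the leading bit)
Decimal check:
  01101101110 = 512 + 256 + 64 + 32 + 8 + 4 + 2 = 878
  01111000111 = 512 + 256 + 128 + 64 + 4 + 2 + 1 = 967
  878 + 967 = 1845, and 011100110101 = 1024 + 512 + 256 + 32 + 16 + 4 + 1 = 1845 ✓



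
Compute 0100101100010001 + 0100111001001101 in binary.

Add column by column from the right: bit + bit + carry-in; write the sum mod 2, carry 1 when the sum is 2 or 3.
carry:  1001110000000010
        0100101100010001
+       0100111001001101
------------------------
       01001100101011110
(the carry out of the leftmost column, 0, becomes the leading bit)
Decimal check:
  0100101100010001 = 16384 + 2048 + 512 + 256 + 16 + 1 = 19217
  0100111001001101 = 16384 + 2048 + 1024 + 512 + 64 + 8 + 4 + 1 = 20045
  19217 + 20045 = 39262, and 01001100101011110 = 32768 + 4096 + 2048 + 256 + 64 + 16 + 8 + 4 + 2 = 39262 ✓



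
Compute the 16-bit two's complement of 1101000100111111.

Original (sign bit 1, negative): 1101000100111111
Step 1 - Invert all bits: 0010111011000000
Step 2 - Add 1: 0010111011000001
Verification: 1101000100111111 + 0010111011000001 = 10000000000000000; discarding the end carry (carry out of the top bit) leaves the 16-bit value 0000000000000000, as required for x + (-x)



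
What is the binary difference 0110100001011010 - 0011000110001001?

Method 1 - Direct subtraction (column by column from the right: bit − bit − borrow-in; if negative, add 2 and borrow 1 from the next column):
borrow: 0110111100000010
        0110100001011010
-       0011000110001001
------------------------
        0011011011010001

Method 2 - Add two's complement:
Two's complement of 0011000110001001: invert → 1100111001110110, add 1 → 1100111001110111
  0110100001011010
+ 1100111001110111
------------------
 10011011011010001  (end carry out of the top bit = 1)
Discarding the end carry: 0011011011010001
Decimal check:
  0110100001011010 = 16384 + 8192 + 2048 + 64 + 16 + 8 + 2 = 26714
  0011000110001001 = 8192 + 4096 + 256 + 128 + 8 + 1 = 12681
  26714 - 12681 = 14033, and 0011011011010001 = 8192 + 4096 + 1024 + 512 + 128 + 64 + 16 + 1 = 14033 ✓



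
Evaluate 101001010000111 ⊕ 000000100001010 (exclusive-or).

XOR: 1 when bits differ
  101001010000111
^ 000000100001010
-----------------
  101001110001101
Decimal: 21127 ^ 266 = 21389



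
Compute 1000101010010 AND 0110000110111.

AND: 1 only when both bits are 1
  1000101010010
& 0110000110111
---------------
  0000000010010
Decimal: 4434 & 3127 = 18



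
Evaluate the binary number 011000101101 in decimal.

Sum of powers of 2 for each 1-bit:
2^0 + 2^2 + 2^3 + 2^5 + 2^9 + 2^10
= 1 + 4 + 8 + 32 + 512 + 1024
= 1581



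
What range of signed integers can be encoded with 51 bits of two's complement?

For 51-bit two's complement:
Minimum: -2^50 = -1125899906842624
Maximum: 2^50 - 1 = 1125899906842623



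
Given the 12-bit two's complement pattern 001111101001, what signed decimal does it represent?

Binary: 001111101001
Sign bit: 0 (non-negative)
Read directly as an unsigned value:
001111101001 = 512 + 256 + 128 + 64 + 32 + 8 + 1 = 1001
Value: 1001



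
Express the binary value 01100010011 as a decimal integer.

Sum of powers of 2 for each 1-bit:
2^0 + 2^1 + 2^4 + 2^8 + 2^9
= 1 + 2 + 16 + 256 + 512
= 787



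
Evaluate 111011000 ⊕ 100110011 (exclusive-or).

XOR: 1 when bits differ
  111011000
^ 100110011
-----------
  011101011
Decimal: 472 ^ 307 = 235



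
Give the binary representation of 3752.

Using repeated division by 2:
3752 ÷ 2 = 1876 remainder 0
1876 ÷ 2 = 938 remainder 0
938 ÷ 2 = 469 remainder 0
469 ÷ 2 = 234 remainder 1
234 ÷ 2 = 117 remainder 0
117 ÷ 2 = 58 remainder 1
58 ÷ 2 = 29 remainder 0
29 ÷ 2 = 14 remainder 1
14 ÷ 2 = 7 remainder 0
7 ÷ 2 = 3 remainder 1
3 ÷ 2 = 1 remainder 1
1 ÷ 2 = 0 remainder 1
Reading remainders bottom to top: 111010101000



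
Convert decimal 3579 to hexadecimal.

Using repeated division by 16 (digits 10–15 are A–F):
3579 ÷ 16 = 223 remainder 11 (B)
223 ÷ 16 = 13 remainder 15 (F)
13 ÷ 16 = 0 remainder 13 (D)
Reading remainders bottom to top: DFB



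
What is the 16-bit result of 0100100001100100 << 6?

Original: 0100100001100100 (decimal 18532)
Shift left by 6 positions
Append 6 zeros on the right and drop the 6 high bits that overflow the 16-bit width
Result: 0001100100000000 (decimal 6400)
Equivalent: 18532 << 6 = 18532 × 2^6 = 1186048, truncated to 16 bits = 6400



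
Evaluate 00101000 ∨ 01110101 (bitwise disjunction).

OR: 1 when either bit is 1
  00101000
| 01110101
----------
  01111101
Decimal: 40 | 117 = 125



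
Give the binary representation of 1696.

Using repeated division by 2:
1696 ÷ 2 = 848 remainder 0
848 ÷ 2 = 424 remainder 0
424 ÷ 2 = 212 remainder 0
212 ÷ 2 = 106 remainder 0
106 ÷ 2 = 53 remainder 0
53 ÷ 2 = 26 remainder 1
26 ÷ 2 = 13 remainder 0
13 ÷ 2 = 6 remainder 1
6 ÷ 2 = 3 remainder 0
3 ÷ 2 = 1 remainder 1
1 ÷ 2 = 0 remainder 1
Reading remainders bottom to top: 11010100000



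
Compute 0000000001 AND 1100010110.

AND: 1 only when both bits are 1
  0000000001
& 1100010110
------------
  0000000000
Decimal: 1 & 790 = 0



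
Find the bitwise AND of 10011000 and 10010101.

AND: 1 only when both bits are 1
  10011000
& 10010101
----------
  10010000
Decimal: 152 & 149 = 144



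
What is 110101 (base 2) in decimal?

Sum of powers of 2 for each 1-bit:
2^0 + 2^2 + 2^4 + 2^5
= 1 + 4 + 16 + 32
= 53



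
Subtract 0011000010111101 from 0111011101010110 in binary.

Method 1 - Direct subtraction (column by column from the right: bit − bit − borrow-in; if negative, add 2 and borrow 1 from the next column):
borrow: 0000000101110010
        0111011101010110
-       0011000010111101
------------------------
        0100011010011001

Method 2 - Add two's complement:
Two's complement of 0011000010111101: invert → 1100111101000010, add 1 → 1100111101000011
  0111011101010110
+ 1100111101000011
------------------
 10100011010011001  (end carry out of the top bit = 1)
Discarding the end carry: 0100011010011001
Decimal check:
  0111011101010110 = 16384 + 8192 + 4096 + 1024 + 512 + 256 + 64 + 16 + 4 + 2 = 30550
  0011000010111101 = 8192 + 4096 + 128 + 32 + 16 + 8 + 4 + 1 = 12477
  30550 - 12477 = 18073, and 0100011010011001 = 16384 + 1024 + 512 + 128 + 16 + 8 + 1 = 18073 ✓



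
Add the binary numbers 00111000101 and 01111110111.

Add column by column from the right: bit + bit + carry-in; write the sum mod 2, carry 1 when the sum is 2 or 3.
carry:  11110001110
        00111000101
+       01111110111
-------------------
       010110111100
(the carry out of the leftmost column, 0, becomes the leading bit)
Decimal check:
  00111000101 = 256 + 128 + 64 + 4 + 1 = 453
  01111110111 = 512 + 256 + 128 + 64 + 32 + 16 + 4 + 2 + 1 = 1015
  453 + 1015 = 1468, and 010110111100 = 1024 + 256 + 128 + 32 + 16 + 8 + 4 = 1468 ✓



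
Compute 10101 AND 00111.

AND: 1 only when both bits are 1
  10101
& 00111
-------
  00101
Decimal: 21 & 7 = 5



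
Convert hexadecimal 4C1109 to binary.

Convert each hex digit to 4 bits:
  4 = 0100
  C = 1100
  1 = 0001
  1 = 0001
  0 = 0000
  9 = 1001
Concatenate: 010011000001000100001001



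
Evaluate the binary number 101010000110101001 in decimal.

Sum of powers of 2 for each 1-bit:
2^0 + 2^3 + 2^5 + 2^7 + 2^8 + 2^13 + 2^15 + 2^17
= 1 + 8 + 32 + 128 + 256 + 8192 + 32768 + 131072
= 172457



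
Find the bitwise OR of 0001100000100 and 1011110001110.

OR: 1 when either bit is 1
  0001100000100
| 1011110001110
---------------
  1011110001110
Decimal: 772 | 6030 = 6030



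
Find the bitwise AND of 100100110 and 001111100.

AND: 1 only when both bits are 1
  100100110
& 001111100
-----------
  000100100
Decimal: 294 & 124 = 36



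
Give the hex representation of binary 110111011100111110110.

Group into 4-bit nibbles from right:
  0001 = 1
  1011 = B
  1011 = B
  1001 = 9
  1111 = F
  0110 = 6
Result: 1BB9F6



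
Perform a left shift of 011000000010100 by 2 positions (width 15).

Original: 011000000010100 (decimal 12308)
Shift left by 2 positions
Append 2 zeros on the right and drop the 2 high bits that overflow the 15-bit width
Result: 100000001010000 (decimal 16464)
Equivalent: 12308 << 2 = 12308 × 2^2 = 49232, truncated to 15 bits = 16464



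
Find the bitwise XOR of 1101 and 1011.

XOR: 1 when bits differ
  1101
^ 1011
------
  0110
Decimal: 13 ^ 11 = 6



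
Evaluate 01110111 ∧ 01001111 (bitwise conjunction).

AND: 1 only when both bits are 1
  01110111
& 01001111
----------
  01000111
Decimal: 119 & 79 = 71



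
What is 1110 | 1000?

OR: 1 when either bit is 1
  1110
| 1000
------
  1110
Decimal: 14 | 8 = 14



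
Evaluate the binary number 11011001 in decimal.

Sum of powers of 2 for each 1-bit:
2^0 + 2^3 + 2^4 + 2^6 + 2^7
= 1 + 8 + 16 + 64 + 128
= 217



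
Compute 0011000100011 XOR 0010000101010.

XOR: 1 when bits differ
  0011000100011
^ 0010000101010
---------------
  0001000001001
Decimal: 1571 ^ 1066 = 521



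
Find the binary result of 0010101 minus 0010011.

Method 1 - Direct subtraction (column by column from the right: bit − bit − borrow-in; if negative, add 2 and borrow 1 from the next column):
borrow: 0000100
        0010101
-       0010011
---------------
        0000010

Method 2 - Add two's complement:
Two's complement of 0010011: invert → 1101100, add 1 → 1101101
  0010101
+ 1101101
---------
 10000010  (end carry out of the top bit = 1)
Discarding the end carry: 0000010
Decimal check:
  0010101 = 16 + 4 + 1 = 21
  0010011 = 16 + 2 + 1 = 19
  21 - 19 = 2, and 0000010 = 2 ✓



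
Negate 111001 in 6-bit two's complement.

Original (sign bit 1, negative): 111001
Step 1 - Invert all bits: 000110
Step 2 - Add 1: 000111
Verification: 111001 + 000111 = 1000000; discarding the end carry (carry out of the top bit) leaves the 6-bit value 000000, as required for x + (-x)



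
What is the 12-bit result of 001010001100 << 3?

Original: 001010001100 (decimal 652)
Shift left by 3 positions
Append 3 zeros on the right and drop the 3 high bits that overflow the 12-bit width
Result: 010001100000 (decimal 1120)
Equivalent: 652 << 3 = 652 × 2^3 = 5216, truncated to 12 bits = 1120



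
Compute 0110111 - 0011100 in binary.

Method 1 - Direct subtraction (column by column from the right: bit − bit − borrow-in; if negative, add 2 and borrow 1 from the next column):
borrow: 0110000
        0110111
-       0011100
---------------
        0011011

Method 2 - Add two's complement:
Two's complement of 0011100: invert → 1100011, add 1 → 1100100
  0110111
+ 1100100
---------
 10011011  (end carry out of the top bit = 1)
Discarding the end carry: 0011011
Decimal check:
  0110111 = 32 + 16 + 4 + 2 + 1 = 55
  0011100 = 16 + 8 + 4 = 28
  55 - 28 = 27, and 0011011 = 16 + 8 + 2 + 1 = 27 ✓



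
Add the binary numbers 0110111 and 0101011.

Add column by column from the right: bit + bit + carry-in; write the sum mod 2, carry 1 when the sum is 2 or 3.
carry:  1111110
        0110111
+       0101011
---------------
       01100010
(the carry out of the leftmost column, 0, becomes the leading bit)
Decimal check:
  0110111 = 32 + 16 + 4 + 2 + 1 = 55
  0101011 = 32 + 8 + 2 + 1 = 43
  55 + 43 = 98, and 01100010 = 64 + 32 + 2 = 98 ✓



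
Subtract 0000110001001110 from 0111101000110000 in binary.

Method 1 - Direct subtraction (column by column from the right: bit − bit − borrow-in; if negative, add 2 and borrow 1 from the next column):
borrow: 0001101110011100
        0111101000110000
-       0000110001001110
------------------------
        0110110111100010

Method 2 - Add two's complement:
Two's complement of 0000110001001110: invert → 1111001110110001, add 1 → 1111001110110010
  0111101000110000
+ 1111001110110010
------------------
 10110110111100010  (end carry out of the top bit = 1)
Discarding the end carry: 0110110111100010
Decimal check:
  0111101000110000 = 16384 + 8192 + 4096 + 2048 + 512 + 32 + 16 = 31280
  0000110001001110 = 2048 + 1024 + 64 + 8 + 4 + 2 = 3150
  31280 - 3150 = 28130, and 0110110111100010 = 16384 + 8192 + 2048 + 1024 + 256 + 128 + 64 + 32 + 2 = 28130 ✓



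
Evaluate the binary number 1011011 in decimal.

Sum of powers of 2 for each 1-bit:
2^0 + 2^1 + 2^3 + 2^4 + 2^6
= 1 + 2 + 8 + 16 + 64
= 91



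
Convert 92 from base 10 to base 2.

Using repeated division by 2:
92 ÷ 2 = 46 remainder 0
46 ÷ 2 = 23 remainder 0
23 ÷ 2 = 11 remainder 1
11 ÷ 2 = 5 remainder 1
5 ÷ 2 = 2 remainder 1
2 ÷ 2 = 1 remainder 0
1 ÷ 2 = 0 remainder 1
Reading remainders bottom to top: 1011100



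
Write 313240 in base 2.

Using repeated division by 2:
313240 ÷ 2 = 156620 remainder 0
156620 ÷ 2 = 78310 remainder 0
78310 ÷ 2 = 39155 remainder 0
39155 ÷ 2 = 19577 remainder 1
19577 ÷ 2 = 9788 remainder 1
9788 ÷ 2 = 4894 remainder 0
4894 ÷ 2 = 2447 remainder 0
2447 ÷ 2 = 1223 remainder 1
1223 ÷ 2 = 611 remainder 1
611 ÷ 2 = 305 remainder 1
305 ÷ 2 = 152 remainder 1
152 ÷ 2 = 76 remainder 0
76 ÷ 2 = 38 remainder 0
38 ÷ 2 = 19 remainder 0
19 ÷ 2 = 9 remainder 1
9 ÷ 2 = 4 remainder 1
4 ÷ 2 = 2 remainder 0
2 ÷ 2 = 1 remainder 0
1 ÷ 2 = 0 remainder 1
Reading remainders bottom to top: 1001100011110011000



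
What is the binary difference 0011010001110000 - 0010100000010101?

Method 1 - Direct subtraction (column by column from the right: bit − bit − borrow-in; if negative, add 2 and borrow 1 from the next column):
borrow: 0001000000111110
        0011010001110000
-       0010100000010101
------------------------
        0000110001011011

Method 2 - Add two's complement:
Two's complement of 0010100000010101: invert → 1101011111101010, add 1 → 1101011111101011
  0011010001110000
+ 1101011111101011
------------------
 10000110001011011  (end carry out of the top bit = 1)
Discarding the end carry: 0000110001011011
Decimal check:
  0011010001110000 = 8192 + 4096 + 1024 + 64 + 32 + 16 = 13424
  0010100000010101 = 8192 + 2048 + 16 + 4 + 1 = 10261
  13424 - 10261 = 3163, and 0000110001011011 = 2048 + 1024 + 64 + 16 + 8 + 2 + 1 = 3163 ✓



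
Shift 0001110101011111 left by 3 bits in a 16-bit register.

Original: 0001110101011111 (decimal 7519)
Shift left by 3 positions
Append 3 zeros on the right
Result: 1110101011111000 (decimal 60152)
Equivalent: 7519 << 3 = 7519 × 2^3 = 60152



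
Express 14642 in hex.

Using repeated division by 16 (digits 10–15 are A–F):
14642 ÷ 16 = 915 remainder 2
915 ÷ 16 = 57 remainder 3
57 ÷ 16 = 3 remainder 9
3 ÷ 16 = 0 remainder 3
Reading remainders bottom to top: 3932



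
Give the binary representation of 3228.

Using repeated division by 2:
3228 ÷ 2 = 1614 remainder 0
1614 ÷ 2 = 807 remainder 0
807 ÷ 2 = 403 remainder 1
403 ÷ 2 = 201 remainder 1
201 ÷ 2 = 100 remainder 1
100 ÷ 2 = 50 remainder 0
50 ÷ 2 = 25 remainder 0
25 ÷ 2 = 12 remainder 1
12 ÷ 2 = 6 remainder 0
6 ÷ 2 = 3 remainder 0
3 ÷ 2 = 1 remainder 1
1 ÷ 2 = 0 remainder 1
Reading remainders bottom to top: 110010011100



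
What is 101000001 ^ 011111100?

XOR: 1 when bits differ
  101000001
^ 011111100
-----------
  110111101
Decimal: 321 ^ 252 = 445



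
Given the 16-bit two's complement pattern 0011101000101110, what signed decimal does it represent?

Binary: 0011101000101110
Sign bit: 0 (non-negative)
Read directly as an unsigned value:
0011101000101110 = 8192 + 4096 + 2048 + 512 + 32 + 8 + 4 + 2 = 14894
Value: 14894



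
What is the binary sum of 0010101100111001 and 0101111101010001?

Add column by column from the right: bit + bit + carry-in; write the sum mod 2, carry 1 when the sum is 2 or 3.
carry:  1111111011100010
        0010101100111001
+       0101111101010001
------------------------
       01000101010001010
(the carry out of the leftmost column, 0, becomes the leading bit)
Decimal check:
  0010101100111001 = 8192 + 2048 + 512 + 256 + 32 + 16 + 8 + 1 = 11065
  0101111101010001 = 16384 + 4096 + 2048 + 1024 + 512 + 256 + 64 + 16 + 1 = 24401
  11065 + 24401 = 35466, and 01000101010001010 = 32768 + 2048 + 512 + 128 + 8 + 2 = 35466 ✓



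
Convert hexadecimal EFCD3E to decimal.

Expand by place value (powers of 16):
Digit values: E = 14, F = 15, C = 12, D = 13
EFCD3E = 14 × 16^5 + 15 × 16^4 + 12 × 16^3 + 13 × 16^2 + 3 × 16^1 + 14 × 16^0
= 14 × 1048576 + 15 × 65536 + 12 × 4096 + 13 × 256 + 3 × 16 + 14 × 1
= 14680064 + 983040 + 49152 + 3328 + 48 + 14
= 15715646



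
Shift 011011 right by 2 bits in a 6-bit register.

Original: 011011 (decimal 27)
Shift right by 2 positions
Drop the 2 low bits; fill with zeros on the left
Result: 000110 (decimal 6)
Equivalent: 27 >> 2 = 27 ÷ 2^2 = 6



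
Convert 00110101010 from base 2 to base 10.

Sum of powers of 2 for each 1-bit:
2^1 + 2^3 + 2^5 + 2^7 + 2^8
= 2 + 8 + 32 + 128 + 256
= 426



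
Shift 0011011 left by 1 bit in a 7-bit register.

Original: 0011011 (decimal 27)
Shift left by 1 position
Append 1 zero on the right
Result: 0110110 (decimal 54)
Equivalent: 27 << 1 = 27 × 2^1 = 54



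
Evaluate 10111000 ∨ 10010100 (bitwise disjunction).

OR: 1 when either bit is 1
  10111000
| 10010100
----------
  10111100
Decimal: 184 | 148 = 188



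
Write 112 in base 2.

Using repeated division by 2:
112 ÷ 2 = 56 remainder 0
56 ÷ 2 = 28 remainder 0
28 ÷ 2 = 14 remainder 0
14 ÷ 2 = 7 remainder 0
7 ÷ 2 = 3 remainder 1
3 ÷ 2 = 1 remainder 1
1 ÷ 2 = 0 remainder 1
Reading remainders bottom to top: 1110000



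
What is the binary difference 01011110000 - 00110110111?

Method 1 - Direct subtraction (column by column from the right: bit − bit − borrow-in; if negative, add 2 and borrow 1 from the next column):
borrow: 01001111110
        01011110000
-       00110110111
-------------------
        00100111001

Method 2 - Add two's complement:
Two's complement of 00110110111: invert → 11001001000, add 1 → 11001001001
  01011110000
+ 11001001001
-------------
 100100111001  (end carry out of the top bit = 1)
Discarding the end carry: 00100111001
Decimal check:
  01011110000 = 512 + 128 + 64 + 32 + 16 = 752
  00110110111 = 256 + 128 + 32 + 16 + 4 + 2 + 1 = 439
  752 - 439 = 313, and 00100111001 = 256 + 32 + 16 + 8 + 1 = 313 ✓



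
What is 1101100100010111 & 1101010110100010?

AND: 1 only when both bits are 1
  1101100100010111
& 1101010110100010
------------------
  1101000100000010
Decimal: 55575 & 54690 = 53506



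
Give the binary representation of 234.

Using repeated division by 2:
234 ÷ 2 = 117 remainder 0
117 ÷ 2 = 58 remainder 1
58 ÷ 2 = 29 remainder 0
29 ÷ 2 = 14 remainder 1
14 ÷ 2 = 7 remainder 0
7 ÷ 2 = 3 remainder 1
3 ÷ 2 = 1 remainder 1
1 ÷ 2 = 0 remainder 1
Reading remainders bottom to top: 11101010



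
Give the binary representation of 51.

Using repeated division by 2:
51 ÷ 2 = 25 remainder 1
25 ÷ 2 = 12 remainder 1
12 ÷ 2 = 6 remainder 0
6 ÷ 2 = 3 remainder 0
3 ÷ 2 = 1 remainder 1
1 ÷ 2 = 0 remainder 1
Reading remainders bottom to top: 110011



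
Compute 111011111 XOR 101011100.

XOR: 1 when bits differ
  111011111
^ 101011100
-----------
  010000011
Decimal: 479 ^ 348 = 131



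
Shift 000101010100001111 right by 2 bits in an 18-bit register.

Original: 000101010100001111 (decimal 21775)
Shift right by 2 positions
Drop the 2 low bits; fill with zeros on the left
Result: 000001010101000011 (decimal 5443)
Equivalent: 21775 >> 2 = 21775 ÷ 2^2 = 5443



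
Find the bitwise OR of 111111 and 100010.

OR: 1 when either bit is 1
  111111
| 100010
--------
  111111
Decimal: 63 | 34 = 63



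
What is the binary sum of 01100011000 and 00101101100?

Add column by column from the right: bit + bit + carry-in; write the sum mod 2, carry 1 when the sum is 2 or 3.
carry:  11011110000
        01100011000
+       00101101100
-------------------
       010010000100
(the carry out of the leftmost column, 0, becomes the leading bit)
Decimal check:
  01100011000 = 512 + 256 + 16 + 8 = 792
  00101101100 = 256 + 64 + 32 + 8 + 4 = 364
  792 + 364 = 1156, and 010010000100 = 1024 + 128 + 4 = 1156 ✓



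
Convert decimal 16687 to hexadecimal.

Using repeated division by 16 (digits 10–15 are A–F):
16687 ÷ 16 = 1042 remainder 15 (F)
1042 ÷ 16 = 65 remainder 2
65 ÷ 16 = 4 remainder 1
4 ÷ 16 = 0 remainder 4
Reading remainders bottom to top: 412F



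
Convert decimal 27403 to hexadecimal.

Using repeated division by 16 (digits 10–15 are A–F):
27403 ÷ 16 = 1712 remainder 11 (B)
1712 ÷ 16 = 107 remainder 0
107 ÷ 16 = 6 remainder 11 (B)
6 ÷ 16 = 0 remainder 6
Reading remainders bottom to top: 6B0B



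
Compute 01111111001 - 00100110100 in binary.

Method 1 - Direct subtraction (column by column from the right: bit − bit − borrow-in; if negative, add 2 and borrow 1 from the next column):
borrow: 00000001000
        01111111001
-       00100110100
-------------------
        01011000101

Method 2 - Add two's complement:
Two's complement of 00100110100: invert → 11011001011, add 1 → 11011001100
  01111111001
+ 11011001100
-------------
 101011000101  (end carry out of the top bit = 1)
Discarding the end carry: 01011000101
Decimal check:
  01111111001 = 512 + 256 + 128 + 64 + 32 + 16 + 8 + 1 = 1017
  00100110100 = 256 + 32 + 16 + 4 = 308
  1017 - 308 = 709, and 01011000101 = 512 + 128 + 64 + 4 + 1 = 709 ✓



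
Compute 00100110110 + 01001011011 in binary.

Add column by column from the right: bit + bit + carry-in; write the sum mod 2, carry 1 when the sum is 2 or 3.
carry:  00011111100
        00100110110
+       01001011011
-------------------
       001110010001
(the carry out of the leftmost column, 0, becomes the leading bit)
Decimal check:
  00100110110 = 256 + 32 + 16 + 4 + 2 = 310
  01001011011 = 512 + 64 + 16 + 8 + 2 + 1 = 603
  310 + 603 = 913, and 001110010001 = 512 + 256 + 128 + 16 + 1 = 913 ✓



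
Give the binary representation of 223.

Using repeated division by 2:
223 ÷ 2 = 111 remainder 1
111 ÷ 2 = 55 remainder 1
55 ÷ 2 = 27 remainder 1
27 ÷ 2 = 13 remainder 1
13 ÷ 2 = 6 remainder 1
6 ÷ 2 = 3 remainder 0
3 ÷ 2 = 1 remainder 1
1 ÷ 2 = 0 remainder 1
Reading remainders bottom to top: 11011111



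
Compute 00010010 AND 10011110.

AND: 1 only when both bits are 1
  00010010
& 10011110
----------
  00010010
Decimal: 18 & 158 = 18



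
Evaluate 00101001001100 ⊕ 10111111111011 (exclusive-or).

XOR: 1 when bits differ
  00101001001100
^ 10111111111011
----------------
  10010110110111
Decimal: 2636 ^ 12283 = 9655



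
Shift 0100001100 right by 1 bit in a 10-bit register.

Original: 0100001100 (decimal 268)
Shift right by 1 position
Drop the 1 low bit; fill with zero on the left
Result: 0010000110 (decimal 134)
Equivalent: 268 >> 1 = 268 ÷ 2^1 = 134



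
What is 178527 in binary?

Using repeated division by 2:
178527 ÷ 2 = 89263 remainder 1
89263 ÷ 2 = 44631 remainder 1
44631 ÷ 2 = 22315 remainder 1
22315 ÷ 2 = 11157 remainder 1
11157 ÷ 2 = 5578 remainder 1
5578 ÷ 2 = 2789 remainder 0
2789 ÷ 2 = 1394 remainder 1
1394 ÷ 2 = 697 remainder 0
697 ÷ 2 = 348 remainder 1
348 ÷ 2 = 174 remainder 0
174 ÷ 2 = 87 remainder 0
87 ÷ 2 = 43 remainder 1
43 ÷ 2 = 21 remainder 1
21 ÷ 2 = 10 remainder 1
10 ÷ 2 = 5 remainder 0
5 ÷ 2 = 2 remainder 1
2 ÷ 2 = 1 remainder 0
1 ÷ 2 = 0 remainder 1
Reading remainders bottom to top: 101011100101011111



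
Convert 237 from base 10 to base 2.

Using repeated division by 2:
237 ÷ 2 = 118 remainder 1
118 ÷ 2 = 59 remainder 0
59 ÷ 2 = 29 remainder 1
29 ÷ 2 = 14 remainder 1
14 ÷ 2 = 7 remainder 0
7 ÷ 2 = 3 remainder 1
3 ÷ 2 = 1 remainder 1
1 ÷ 2 = 0 remainder 1
Reading remainders bottom to top: 11101101



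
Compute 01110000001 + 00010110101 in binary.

Add column by column from the right: bit + bit + carry-in; write the sum mod 2, carry 1 when the sum is 2 or 3.
carry:  11100000010
        01110000001
+       00010110101
-------------------
       010000110110
(the carry out of the leftmost column, 0, becomes the leading bit)
Decimal check:
  01110000001 = 512 + 256 + 128 + 1 = 897
  00010110101 = 128 + 32 + 16 + 4 + 1 = 181
  897 + 181 = 1078, and 010000110110 = 1024 + 32 + 16 + 4 + 2 = 1078 ✓



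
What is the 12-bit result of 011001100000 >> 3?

Original: 011001100000 (decimal 1632)
Shift right by 3 positions
Drop the 3 low bits; fill with zeros on the left
Result: 000011001100 (decimal 204)
Equivalent: 1632 >> 3 = 1632 ÷ 2^3 = 204



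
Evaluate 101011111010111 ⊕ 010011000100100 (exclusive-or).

XOR: 1 when bits differ
  101011111010111
^ 010011000100100
-----------------
  111000111110011
Decimal: 22487 ^ 9764 = 29171



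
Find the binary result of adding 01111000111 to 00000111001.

Add column by column from the right: bit + bit + carry-in; write the sum mod 2, carry 1 when the sum is 2 or 3.
carry:  11111111110
        01111000111
+       00000111001
-------------------
       010000000000
(the carry out of the leftmost column, 0, becomes the leading bit)
Decimal check:
  01111000111 = 512 + 256 + 128 + 64 + 4 + 2 + 1 = 967
  00000111001 = 32 + 16 + 8 + 1 = 57
  967 + 57 = 1024, and 010000000000 = 1024 ✓



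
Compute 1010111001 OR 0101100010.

OR: 1 when either bit is 1
  1010111001
| 0101100010
------------
  1111111011
Decimal: 697 | 354 = 1019



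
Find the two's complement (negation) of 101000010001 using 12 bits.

Original (sign bit 1, negative): 101000010001
Step 1 - Invert all bits: 010111101110
Step 2 - Add 1: 010111101111
Verification: 101000010001 + 010111101111 = 1000000000000; discarding the end carry (carry out of the top bit) leaves the 12-bit value 000000000000, as required for x + (-x)



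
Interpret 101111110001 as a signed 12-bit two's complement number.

Binary: 101111110001
Sign bit: 1 (negative)
Invert: 010000001110
Add 1:  010000001111
Magnitude: 010000001111 = 1024 + 8 + 4 + 2 + 1 = 1039
Value: -1039



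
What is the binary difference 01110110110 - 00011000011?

Method 1 - Direct subtraction (column by column from the right: bit − bit − borrow-in; if negative, add 2 and borrow 1 from the next column):
borrow: 00110000110
        01110110110
-       00011000011
-------------------
        01011110011

Method 2 - Add two's complement:
Two's complement of 00011000011: invert → 11100111100, add 1 → 11100111101
  01110110110
+ 11100111101
-------------
 101011110011  (end carry out of the top bit = 1)
Discarding the end carry: 01011110011
Decimal check:
  01110110110 = 512 + 256 + 128 + 32 + 16 + 4 + 2 = 950
  00011000011 = 128 + 64 + 2 + 1 = 195
  950 - 195 = 755, and 01011110011 = 512 + 128 + 64 + 32 + 16 + 2 + 1 = 755 ✓



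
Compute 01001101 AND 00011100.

AND: 1 only when both bits are 1
  01001101
& 00011100
----------
  00001100
Decimal: 77 & 28 = 12



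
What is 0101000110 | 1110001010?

OR: 1 when either bit is 1
  0101000110
| 1110001010
------------
  1111001110
Decimal: 326 | 906 = 974



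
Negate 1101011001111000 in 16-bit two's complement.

Original (sign bit 1, negative): 1101011001111000
Step 1 - Invert all bits: 0010100110000111
Step 2 - Add 1: 0010100110001000
Verification: 1101011001111000 + 0010100110001000 = 10000000000000000; discarding the end carry (carry out of the top bit) leaves the 16-bit value 0000000000000000, as required for x + (-x)



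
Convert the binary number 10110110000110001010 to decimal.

Sum of powers of 2 for each 1-bit:
2^1 + 2^3 + 2^7 + 2^8 + 2^13 + 2^14 + 2^16 + 2^17 + 2^19
= 2 + 8 + 128 + 256 + 8192 + 16384 + 65536 + 131072 + 524288
= 745866



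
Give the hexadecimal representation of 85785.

Using repeated division by 16 (digits 10–15 are A–F):
85785 ÷ 16 = 5361 remainder 9
5361 ÷ 16 = 335 remainder 1
335 ÷ 16 = 20 remainder 15 (F)
20 ÷ 16 = 1 remainder 4
1 ÷ 16 = 0 remainder 1
Reading remainders bottom to top: 14F19



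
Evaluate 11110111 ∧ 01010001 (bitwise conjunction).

AND: 1 only when both bits are 1
  11110111
& 01010001
----------
  01010001
Decimal: 247 & 81 = 81



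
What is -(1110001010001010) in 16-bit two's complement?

Original (sign bit 1, negative): 1110001010001010
Step 1 - Invert all bits: 0001110101110101
Step 2 - Add 1: 0001110101110110
Verification: 1110001010001010 + 0001110101110110 = 10000000000000000; discarding the end carry (carry out of the top bit) leaves the 16-bit value 0000000000000000, as required for x + (-x)



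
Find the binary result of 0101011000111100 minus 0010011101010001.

Method 1 - Direct subtraction (column by column from the right: bit − bit − borrow-in; if negative, add 2 and borrow 1 from the next column):
borrow: 0101111110000110
        0101011000111100
-       0010011101010001
------------------------
        0010111011101011

Method 2 - Add two's complement:
Two's complement of 0010011101010001: invert → 1101100010101110, add 1 → 1101100010101111
  0101011000111100
+ 1101100010101111
------------------
 10010111011101011  (end carry out of the top bit = 1)
Discarding the end carry: 0010111011101011
Decimal check:
  0101011000111100 = 16384 + 4096 + 1024 + 512 + 32 + 16 + 8 + 4 = 22076
  0010011101010001 = 8192 + 1024 + 512 + 256 + 64 + 16 + 1 = 10065
  22076 - 10065 = 12011, and 0010111011101011 = 8192 + 2048 + 1024 + 512 + 128 + 64 + 32 + 8 + 2 + 1 = 12011 ✓



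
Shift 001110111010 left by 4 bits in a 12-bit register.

Original: 001110111010 (decimal 954)
Shift left by 4 positions
Append 4 zeros on the right and drop the 4 high bits that overflow the 12-bit width
Result: 101110100000 (decimal 2976)
Equivalent: 954 << 4 = 954 × 2^4 = 15264, truncated to 12 bits = 2976



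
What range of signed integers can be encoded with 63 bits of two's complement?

For 63-bit two's complement:
Minimum: -2^62 = -4611686018427387904
Maximum: 2^62 - 1 = 4611686018427387903



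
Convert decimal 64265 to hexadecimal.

Using repeated division by 16 (digits 10–15 are A–F):
64265 ÷ 16 = 4016 remainder 9
4016 ÷ 16 = 251 remainder 0
251 ÷ 16 = 15 remainder 11 (B)
15 ÷ 16 = 0 remainder 15 (F)
Reading remainders bottom to top: FB09



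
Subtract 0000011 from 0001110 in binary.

Method 1 - Direct subtraction (column by column from the right: bit − bit − borrow-in; if negative, add 2 and borrow 1 from the next column):
borrow: 0000110
        0001110
-       0000011
---------------
        0001011

Method 2 - Add two's complement:
Two's complement of 0000011: invert → 1111100, add 1 → 1111101
  0001110
+ 1111101
---------
 10001011  (end carry out of the top bit = 1)
Discarding the end carry: 0001011
Decimal check:
  0001110 = 8 + 4 + 2 = 14
  0000011 = 2 + 1 = 3
  14 - 3 = 11, and 0001011 = 8 + 2 + 1 = 11 ✓



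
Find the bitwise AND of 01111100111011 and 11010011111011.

AND: 1 only when both bits are 1
  01111100111011
& 11010011111011
----------------
  01010000111011
Decimal: 7995 & 13563 = 5179



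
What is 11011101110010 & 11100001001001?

AND: 1 only when both bits are 1
  11011101110010
& 11100001001001
----------------
  11000001000000
Decimal: 14194 & 14409 = 12352



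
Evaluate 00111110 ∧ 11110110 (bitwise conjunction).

AND: 1 only when both bits are 1
  00111110
& 11110110
----------
  00110110
Decimal: 62 & 246 = 54



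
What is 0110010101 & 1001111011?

AND: 1 only when both bits are 1
  0110010101
& 1001111011
------------
  0000010001
Decimal: 405 & 635 = 17



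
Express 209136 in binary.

Using repeated division by 2:
209136 ÷ 2 = 104568 remainder 0
104568 ÷ 2 = 52284 remainder 0
52284 ÷ 2 = 26142 remainder 0
26142 ÷ 2 = 13071 remainder 0
13071 ÷ 2 = 6535 remainder 1
6535 ÷ 2 = 3267 remainder 1
3267 ÷ 2 = 1633 remainder 1
1633 ÷ 2 = 816 remainder 1
816 ÷ 2 = 408 remainder 0
408 ÷ 2 = 204 remainder 0
204 ÷ 2 = 102 remainder 0
102 ÷ 2 = 51 remainder 0
51 ÷ 2 = 25 remainder 1
25 ÷ 2 = 12 remainder 1
12 ÷ 2 = 6 remainder 0
6 ÷ 2 = 3 remainder 0
3 ÷ 2 = 1 remainder 1
1 ÷ 2 = 0 remainder 1
Reading remainders bottom to top: 110011000011110000



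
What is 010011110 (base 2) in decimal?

Sum of powers of 2 for each 1-bit:
2^1 + 2^2 + 2^3 + 2^4 + 2^7
= 2 + 4 + 8 + 16 + 128
= 158



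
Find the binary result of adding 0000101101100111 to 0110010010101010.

Add column by column from the right: bit + bit + carry-in; write the sum mod 2, carry 1 when the sum is 2 or 3.
carry:  0001111111011100
        0000101101100111
+       0110010010101010
------------------------
       00111000000010001
(the carry out of the leftmost column, 0, becomes the leading bit)
Decimal check:
  0000101101100111 = 2048 + 512 + 256 + 64 + 32 + 4 + 2 + 1 = 2919
  0110010010101010 = 16384 + 8192 + 1024 + 128 + 32 + 8 + 2 = 25770
  2919 + 25770 = 28689, and 00111000000010001 = 16384 + 8192 + 4096 + 16 + 1 = 28689 ✓



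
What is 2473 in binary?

Using repeated division by 2:
2473 ÷ 2 = 1236 remainder 1
1236 ÷ 2 = 618 remainder 0
618 ÷ 2 = 309 remainder 0
309 ÷ 2 = 154 remainder 1
154 ÷ 2 = 77 remainder 0
77 ÷ 2 = 38 remainder 1
38 ÷ 2 = 19 remainder 0
19 ÷ 2 = 9 remainder 1
9 ÷ 2 = 4 remainder 1
4 ÷ 2 = 2 remainder 0
2 ÷ 2 = 1 remainder 0
1 ÷ 2 = 0 remainder 1
Reading remainders bottom to top: 100110101001



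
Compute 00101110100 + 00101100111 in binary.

Add column by column from the right: bit + bit + carry-in; write the sum mod 2, carry 1 when the sum is 2 or 3.
carry:  01011001000
        00101110100
+       00101100111
-------------------
       001011011011
(the carry out of the leftmost column, 0, becomes the leading bit)
Decimal check:
  00101110100 = 256 + 64 + 32 + 16 + 4 = 372
  00101100111 = 256 + 64 + 32 + 4 + 2 + 1 = 359
  372 + 359 = 731, and 001011011011 = 512 + 128 + 64 + 16 + 8 + 2 + 1 = 731 ✓



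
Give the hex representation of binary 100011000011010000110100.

Group into 4-bit nibbles from right:
  1000 = 8
  1100 = C
  0011 = 3
  0100 = 4
  0011 = 3
  0100 = 4
Result: 8C3434



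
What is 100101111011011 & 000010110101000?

AND: 1 only when both bits are 1
  100101111011011
& 000010110101000
-----------------
  000000110001000
Decimal: 19419 & 1448 = 392



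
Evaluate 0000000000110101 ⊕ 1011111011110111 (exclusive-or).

XOR: 1 when bits differ
  0000000000110101
^ 1011111011110111
------------------
  1011111011000010
Decimal: 53 ^ 48887 = 48834



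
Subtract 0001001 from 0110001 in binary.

Method 1 - Direct subtraction (column by column from the right: bit − bit − borrow-in; if negative, add 2 and borrow 1 from the next column):
borrow: 0010000
        0110001
-       0001001
---------------
        0101000

Method 2 - Add two's complement:
Two's complement of 0001001: invert → 1110110, add 1 → 1110111
  0110001
+ 1110111
---------
 10101000  (end carry out of the top bit = 1)
Discarding the end carry: 0101000
Decimal check:
  0110001 = 32 + 16 + 1 = 49
  0001001 = 8 + 1 = 9
  49 - 9 = 40, and 0101000 = 32 + 8 = 40 ✓



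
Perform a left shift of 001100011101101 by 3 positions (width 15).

Original: 001100011101101 (decimal 6381)
Shift left by 3 positions
Append 3 zeros on the right and drop the 3 high bits that overflow the 15-bit width
Result: 100011101101000 (decimal 18280)
Equivalent: 6381 << 3 = 6381 × 2^3 = 51048, truncated to 15 bits = 18280



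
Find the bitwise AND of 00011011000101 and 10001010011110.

AND: 1 only when both bits are 1
  00011011000101
& 10001010011110
----------------
  00001010000100
Decimal: 1733 & 8862 = 644



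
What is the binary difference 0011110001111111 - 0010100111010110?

Method 1 - Direct subtraction (column by column from the right: bit − bit − borrow-in; if negative, add 2 and borrow 1 from the next column):
borrow: 0000011100000000
        0011110001111111
-       0010100111010110
------------------------
        0001001010101001

Method 2 - Add two's complement:
Two's complement of 0010100111010110: invert → 1101011000101001, add 1 → 1101011000101010
  0011110001111111
+ 1101011000101010
------------------
 10001001010101001  (end carry out of the top bit = 1)
Discarding the end carry: 0001001010101001
Decimal check:
  0011110001111111 = 8192 + 4096 + 2048 + 1024 + 64 + 32 + 16 + 8 + 4 + 2 + 1 = 15487
  0010100111010110 = 8192 + 2048 + 256 + 128 + 64 + 16 + 4 + 2 = 10710
  15487 - 10710 = 4777, and 0001001010101001 = 4096 + 512 + 128 + 32 + 8 + 1 = 4777 ✓

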